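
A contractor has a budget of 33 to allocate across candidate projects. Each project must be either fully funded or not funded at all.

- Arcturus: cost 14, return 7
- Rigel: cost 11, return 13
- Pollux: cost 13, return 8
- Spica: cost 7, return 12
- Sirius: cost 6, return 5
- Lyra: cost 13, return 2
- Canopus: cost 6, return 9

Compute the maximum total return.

Allowing fractional choices, the relaxed optimum would be about 40.8, but projects are indivisible.
Rigel + Spica + Canopus: cost 11 + 7 + 6 = 24 ≤ 33, return 13 + 12 + 9 = 34.
Rigel + Spica + Sirius + Canopus: cost 11 + 7 + 6 + 6 = 30 ≤ 33, return 13 + 12 + 5 + 9 = 39.
Best is Rigel, Spica, Sirius, and Canopus with total return 39.

39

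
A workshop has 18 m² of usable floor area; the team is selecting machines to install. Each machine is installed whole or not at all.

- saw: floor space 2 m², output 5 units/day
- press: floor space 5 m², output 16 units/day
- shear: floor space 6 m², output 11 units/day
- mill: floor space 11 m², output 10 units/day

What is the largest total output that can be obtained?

Allowing fractional choices, the relaxed optimum would be about 36.5, but machines are indivisible.
saw + press + mill: floor space 2 + 5 + 11 = 18 ≤ 18, output 5 + 16 + 10 = 31.
saw + press + shear: floor space 2 + 5 + 6 = 13 ≤ 18, output 5 + 16 + 11 = 32.
Best is saw, press, and shear with total output 32.

32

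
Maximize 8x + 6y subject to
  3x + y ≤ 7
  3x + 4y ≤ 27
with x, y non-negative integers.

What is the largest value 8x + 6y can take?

36

The continuous relaxation peaks at (0.111, 6.67) with value 40.89; rounding to a feasible lattice point costs some objective.
(x,y)=(0,6): 3·0+1·6=6≤7, 3·0+4·6=24≤27, objective 36.
(x,y)=(0,5): 3·0+1·5=5≤7, 3·0+4·5=20≤27, objective 30.
Maximum is 36 at (x,y)=(0,6).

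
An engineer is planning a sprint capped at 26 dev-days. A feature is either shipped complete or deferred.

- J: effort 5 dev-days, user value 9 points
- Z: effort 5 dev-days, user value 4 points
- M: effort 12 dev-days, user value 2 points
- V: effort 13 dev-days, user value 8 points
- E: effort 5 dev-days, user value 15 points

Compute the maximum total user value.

Allowing fractional choices, the relaxed optimum would be about 34.8, but features are indivisible.
J + Z + E: effort 5 + 5 + 5 = 15 ≤ 26, user value 9 + 4 + 15 = 28.
J + V + E: effort 5 + 13 + 5 = 23 ≤ 26, user value 9 + 8 + 15 = 32.
Best is J, V, and E with total user value 32.

32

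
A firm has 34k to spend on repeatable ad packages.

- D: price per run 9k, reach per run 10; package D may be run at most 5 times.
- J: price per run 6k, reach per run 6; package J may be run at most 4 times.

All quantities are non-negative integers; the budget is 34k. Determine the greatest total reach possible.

Take 3×D and 1×J: price 33 ≤ 34, reach 3·10 + 1·6 = 36.
No other integer combination yields more.

36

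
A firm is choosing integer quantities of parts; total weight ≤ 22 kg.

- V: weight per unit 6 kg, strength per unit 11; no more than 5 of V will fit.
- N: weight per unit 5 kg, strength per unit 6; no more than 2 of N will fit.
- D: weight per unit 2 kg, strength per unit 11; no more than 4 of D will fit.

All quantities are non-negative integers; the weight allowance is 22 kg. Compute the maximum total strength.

2×V and 4×D: weight 20 ≤ 22, strength 2·11 + 4·11 = 66.
1×V, 1×N, and 4×D: weight 19 ≤ 22, strength 1·11 + 1·6 + 4·11 = 61.
Best is 66.

66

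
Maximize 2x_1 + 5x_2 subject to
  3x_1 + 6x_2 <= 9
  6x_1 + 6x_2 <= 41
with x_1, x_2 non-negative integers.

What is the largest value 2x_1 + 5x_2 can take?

7

The continuous relaxation peaks at (0, 1.5) with value 7.50; rounding to a feasible lattice point costs some objective.
(x_1,x_2)=(1,1) is feasible, giving 7.
(x_1,x_2)=(0,1) is feasible, giving 5.
No feasible integer point exceeds 7.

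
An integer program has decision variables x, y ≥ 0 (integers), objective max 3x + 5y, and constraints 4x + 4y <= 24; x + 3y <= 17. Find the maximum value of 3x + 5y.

Relaxing integrality, the LP optimum is 29.00 at (x,y) = (0.5, 5.5), which is not an integer point.
(x,y)=(1,5) is feasible, giving 28.
(x,y)=(2,4) is feasible, giving 26.
(x,y)=(0,5) is feasible, giving 25.
The best lattice point is (1,5), giving 28.

28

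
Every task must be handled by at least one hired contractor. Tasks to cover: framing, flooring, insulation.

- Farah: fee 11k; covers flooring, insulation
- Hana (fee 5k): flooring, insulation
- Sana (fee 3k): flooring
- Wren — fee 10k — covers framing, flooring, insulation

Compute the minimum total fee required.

10

The greedy cost-per-new-task heuristic would pick Hana and Wren for 15, but a cheaper cover exists.
Wren alone covers framing, flooring, insulation — every task.
Total fee: 10.
No cover costs less than 10.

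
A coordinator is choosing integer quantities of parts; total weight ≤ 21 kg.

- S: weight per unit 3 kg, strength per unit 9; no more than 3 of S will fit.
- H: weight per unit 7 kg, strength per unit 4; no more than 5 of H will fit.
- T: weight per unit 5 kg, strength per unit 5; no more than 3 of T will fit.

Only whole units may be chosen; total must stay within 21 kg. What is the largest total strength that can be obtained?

37

This is a bounded integer knapsack.
S has the best ratio (9/3); taking only S gives at most 3×9 = 27 (stopped by the supply cap of 3).
Mixing does better — 3×S and 2×T: weight 19 ≤ 21, strength 3·9 + 2·5 = 37.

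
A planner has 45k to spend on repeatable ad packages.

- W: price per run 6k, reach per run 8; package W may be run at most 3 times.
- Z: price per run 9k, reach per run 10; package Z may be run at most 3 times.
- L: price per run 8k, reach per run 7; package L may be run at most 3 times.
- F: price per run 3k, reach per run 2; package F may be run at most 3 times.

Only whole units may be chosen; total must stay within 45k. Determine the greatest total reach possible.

54

3×W and 3×Z: price 45 ≤ 45, reach 3·8 + 3·10 = 54.
3×W, 2×Z, and 1×L: price 44 ≤ 45, reach 3·8 + 2·10 + 1·7 = 51.
Best is 54.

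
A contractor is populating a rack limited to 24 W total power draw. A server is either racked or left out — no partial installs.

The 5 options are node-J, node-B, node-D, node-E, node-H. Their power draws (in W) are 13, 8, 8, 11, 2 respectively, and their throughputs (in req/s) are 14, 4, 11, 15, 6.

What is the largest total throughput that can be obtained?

Take node-D, node-E, and node-H: power draw 8 + 11 + 2 = 21 ≤ 24, throughput 11 + 15 + 6 = 32.
No other feasible combination does better.

32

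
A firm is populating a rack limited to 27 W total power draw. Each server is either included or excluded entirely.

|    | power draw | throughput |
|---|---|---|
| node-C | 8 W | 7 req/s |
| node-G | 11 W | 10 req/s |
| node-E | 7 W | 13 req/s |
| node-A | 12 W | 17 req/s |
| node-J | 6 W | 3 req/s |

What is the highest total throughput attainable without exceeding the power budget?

This is a 0-1 knapsack instance.
Take node-C, node-E, and node-A: power draw 8 + 7 + 12 = 27 ≤ 27, throughput 7 + 13 + 17 = 37.
No other feasible combination does better.

37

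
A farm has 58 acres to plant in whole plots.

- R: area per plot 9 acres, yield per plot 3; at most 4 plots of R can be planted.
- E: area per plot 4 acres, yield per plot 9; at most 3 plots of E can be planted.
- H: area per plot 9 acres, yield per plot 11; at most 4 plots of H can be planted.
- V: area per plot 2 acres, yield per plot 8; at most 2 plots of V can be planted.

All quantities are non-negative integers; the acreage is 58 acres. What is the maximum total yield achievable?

87

V has the best ratio (8/2); taking only V gives at most 2×8 = 16 (stopped by the supply cap of 2).
Mixing does better — 3×E, 4×H, and 2×V: area 52 ≤ 58, yield 3·9 + 4·11 + 2·8 = 87.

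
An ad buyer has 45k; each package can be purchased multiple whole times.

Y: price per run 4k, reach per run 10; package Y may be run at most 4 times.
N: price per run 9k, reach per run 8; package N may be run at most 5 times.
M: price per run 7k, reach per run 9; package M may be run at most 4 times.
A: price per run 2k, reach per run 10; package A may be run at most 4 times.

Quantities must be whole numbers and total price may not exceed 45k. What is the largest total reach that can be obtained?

107

4×Y, 3×M, and 4×A: price 45 ≤ 45, reach 4·10 + 3·9 + 4·10 = 107.
4×Y, 2×M, and 4×A: price 38 ≤ 45, reach 4·10 + 2·9 + 4·10 = 98.
Best is 107.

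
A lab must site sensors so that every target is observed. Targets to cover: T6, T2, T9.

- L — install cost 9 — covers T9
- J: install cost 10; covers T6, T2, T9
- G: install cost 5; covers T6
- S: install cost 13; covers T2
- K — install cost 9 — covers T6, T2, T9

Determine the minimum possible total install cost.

K alone covers T6, T2, T9 — every target.
Total install cost: 9.
No cover costs less than 9.

9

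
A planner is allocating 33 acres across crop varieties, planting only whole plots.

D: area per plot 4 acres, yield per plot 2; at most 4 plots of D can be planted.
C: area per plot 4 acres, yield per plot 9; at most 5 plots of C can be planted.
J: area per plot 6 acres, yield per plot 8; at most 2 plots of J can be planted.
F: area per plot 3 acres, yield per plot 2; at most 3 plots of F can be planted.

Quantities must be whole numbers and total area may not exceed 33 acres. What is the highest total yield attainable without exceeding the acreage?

Take 5×C and 2×J: area 32 ≤ 33, yield 5·9 + 2·8 = 61.
C has the best ratio (9/4) and is taken to its limit of 5; remaining capacity is filled optimally with the others.

61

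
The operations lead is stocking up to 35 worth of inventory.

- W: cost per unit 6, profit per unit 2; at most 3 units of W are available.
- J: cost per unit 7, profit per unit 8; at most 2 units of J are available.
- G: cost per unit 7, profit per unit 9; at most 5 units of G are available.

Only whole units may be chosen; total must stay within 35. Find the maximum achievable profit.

5×G: cost 35 ≤ 35, profit 5·9 = 45.
1×J and 4×G: cost 35 ≤ 35, profit 1·8 + 4·9 = 44.
Best is 45.

45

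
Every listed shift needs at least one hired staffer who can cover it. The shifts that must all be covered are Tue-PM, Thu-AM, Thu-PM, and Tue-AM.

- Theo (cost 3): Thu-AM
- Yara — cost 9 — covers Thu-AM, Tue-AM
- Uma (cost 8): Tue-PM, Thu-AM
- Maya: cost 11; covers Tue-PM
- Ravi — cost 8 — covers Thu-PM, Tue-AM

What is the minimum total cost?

16

This is an integer covering problem.
The greedy cost-per-new-shift heuristic would pick Theo, Ravi, and Uma for 19, but a cheaper cover exists.
Choose Uma and Ravi: together they cover Tue-PM, Thu-AM, Thu-PM, Tue-AM — every shift.
Total cost: 8 + 8 = 16.
No cover costs less than 16.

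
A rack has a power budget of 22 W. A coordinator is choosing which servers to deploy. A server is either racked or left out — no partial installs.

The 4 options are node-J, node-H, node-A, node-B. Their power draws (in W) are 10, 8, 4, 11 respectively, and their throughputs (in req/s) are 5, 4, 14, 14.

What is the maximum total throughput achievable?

28

node-A + node-B: power draw 4 + 11 = 15 ≤ 22, throughput 14 + 14 = 28.
node-J + node-H + node-A: power draw 10 + 8 + 4 = 22 ≤ 22, throughput 5 + 4 + 14 = 23.
Best is node-A and node-B with total throughput 28.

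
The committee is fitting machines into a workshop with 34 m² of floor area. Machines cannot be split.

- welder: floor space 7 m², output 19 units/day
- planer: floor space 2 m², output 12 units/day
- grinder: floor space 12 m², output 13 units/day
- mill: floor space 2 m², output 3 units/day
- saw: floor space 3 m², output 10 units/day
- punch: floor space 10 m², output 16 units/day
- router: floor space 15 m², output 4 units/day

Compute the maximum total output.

Allowing fractional choices, the relaxed optimum would be about 70.8, but machines are indivisible.
welder + planer + grinder + mill + punch: floor space 7 + 2 + 12 + 2 + 10 = 33 ≤ 34, output 19 + 12 + 13 + 3 + 16 = 63.
welder + grinder + mill + saw + punch: floor space 7 + 12 + 2 + 3 + 10 = 34 ≤ 34, output 19 + 13 + 3 + 10 + 16 = 61.
welder + planer + grinder + saw + punch: floor space 7 + 2 + 12 + 3 + 10 = 34 ≤ 34, output 19 + 12 + 13 + 10 + 16 = 70.
Best is welder, planer, grinder, saw, and punch with total output 70.

70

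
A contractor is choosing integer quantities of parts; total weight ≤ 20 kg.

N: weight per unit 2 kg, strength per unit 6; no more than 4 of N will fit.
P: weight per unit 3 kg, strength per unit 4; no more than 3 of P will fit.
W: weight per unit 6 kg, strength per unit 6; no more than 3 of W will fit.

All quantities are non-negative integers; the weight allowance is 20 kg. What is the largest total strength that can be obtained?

38

This is a bounded integer knapsack.
4×N, 2×P, and 1×W: weight 20 ≤ 20, strength 4·6 + 2·4 + 1·6 = 38.
4×N and 2×W: weight 20 ≤ 20, strength 4·6 + 2·6 = 36.
Best is 38.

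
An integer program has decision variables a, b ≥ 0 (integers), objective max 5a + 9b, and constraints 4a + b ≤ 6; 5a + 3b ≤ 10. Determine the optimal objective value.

27

The continuous relaxation peaks at (0, 3.33) with value 30.00; rounding to a feasible lattice point costs some objective.
(a,b)=(0,3): 4·0+1·3=3≤6, 5·0+3·3=9≤10, objective 27.
(a,b)=(0,2): 4·0+1·2=2≤6, 5·0+3·2=6≤10, objective 18.
Maximum is 27 at (a,b)=(0,3).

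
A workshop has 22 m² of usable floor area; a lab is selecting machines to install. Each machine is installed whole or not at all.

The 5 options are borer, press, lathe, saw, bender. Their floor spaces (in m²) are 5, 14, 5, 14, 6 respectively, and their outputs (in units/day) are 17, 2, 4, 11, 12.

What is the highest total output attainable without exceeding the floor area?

Treat it as a binary knapsack problem.
borer + saw: floor space 5 + 14 = 19 ≤ 22, output 17 + 11 = 28.
borer + bender: floor space 5 + 6 = 11 ≤ 22, output 17 + 12 = 29.
borer + lathe + bender: floor space 5 + 5 + 6 = 16 ≤ 22, output 17 + 4 + 12 = 33.
Best is borer, lathe, and bender with total output 33.

33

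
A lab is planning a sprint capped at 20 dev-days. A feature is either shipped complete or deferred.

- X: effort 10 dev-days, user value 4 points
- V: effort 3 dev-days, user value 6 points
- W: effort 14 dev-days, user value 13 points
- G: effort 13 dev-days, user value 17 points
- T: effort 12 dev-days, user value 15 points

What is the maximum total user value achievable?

Allowing fractional choices, the relaxed optimum would be about 28.0, but features are indivisible.
V + W: effort 3 + 14 = 17 ≤ 20, user value 6 + 13 = 19.
V + G: effort 3 + 13 = 16 ≤ 20, user value 6 + 17 = 23.
V + T: effort 3 + 12 = 15 ≤ 20, user value 6 + 15 = 21.
Best is V and G with total user value 23.

23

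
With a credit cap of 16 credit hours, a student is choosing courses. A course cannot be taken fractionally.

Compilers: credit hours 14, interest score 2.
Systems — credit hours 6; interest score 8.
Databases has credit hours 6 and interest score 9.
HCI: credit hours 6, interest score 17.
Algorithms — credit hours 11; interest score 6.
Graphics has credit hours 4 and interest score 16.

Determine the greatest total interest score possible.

HCI + Graphics: credit hours 6 + 4 = 10 ≤ 16, interest score 17 + 16 = 33.
Databases + HCI + Graphics: credit hours 6 + 6 + 4 = 16 ≤ 16, interest score 9 + 17 + 16 = 42.
Systems + HCI + Graphics: credit hours 6 + 6 + 4 = 16 ≤ 16, interest score 8 + 17 + 16 = 41.
Best is Databases, HCI, and Graphics with total interest score 42.

42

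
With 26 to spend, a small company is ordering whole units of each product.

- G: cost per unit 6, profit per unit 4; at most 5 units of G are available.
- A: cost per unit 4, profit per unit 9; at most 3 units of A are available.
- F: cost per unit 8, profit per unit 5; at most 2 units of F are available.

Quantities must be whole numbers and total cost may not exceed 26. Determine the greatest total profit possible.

36

A has the best ratio (9/4); taking only A gives at most 3×9 = 27 (stopped by the supply cap of 3).
Mixing does better — 1×G, 3×A, and 1×F: cost 26 ≤ 26, profit 1·4 + 3·9 + 1·5 = 36.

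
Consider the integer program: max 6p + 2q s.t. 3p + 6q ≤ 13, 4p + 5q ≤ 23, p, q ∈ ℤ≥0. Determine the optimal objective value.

24

(p,q)=(4,0): 3·4+6·0=12≤13, 4·4+5·0=16≤23, objective 24.
(p,q)=(3,0): 3·3+6·0=9≤13, 4·3+5·0=12≤23, objective 18.
No feasible integer point exceeds 24.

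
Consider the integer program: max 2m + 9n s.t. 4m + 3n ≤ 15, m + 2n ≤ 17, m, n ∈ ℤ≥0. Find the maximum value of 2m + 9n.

45

(m,n)=(0,5) is feasible, giving 45.
(m,n)=(0,4) is feasible, giving 36.
Maximum is 45 at (m,n)=(0,5).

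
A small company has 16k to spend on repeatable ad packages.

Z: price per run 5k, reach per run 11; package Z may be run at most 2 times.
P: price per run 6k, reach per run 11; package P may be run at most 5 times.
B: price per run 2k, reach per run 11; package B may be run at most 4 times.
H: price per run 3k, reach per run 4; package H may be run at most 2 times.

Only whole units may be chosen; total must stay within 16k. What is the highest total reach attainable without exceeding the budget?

59

This is a bounded integer knapsack.
B has the best ratio (11/2); taking only B gives at most 4×11 = 44 (stopped by the supply cap of 4).
Mixing does better — 1×Z, 4×B, and 1×H: price 16 ≤ 16, reach 1·11 + 4·11 + 1·4 = 59.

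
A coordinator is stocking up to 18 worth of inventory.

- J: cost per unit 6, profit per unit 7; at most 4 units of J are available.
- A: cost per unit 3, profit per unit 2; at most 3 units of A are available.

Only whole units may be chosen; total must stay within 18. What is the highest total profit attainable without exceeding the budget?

21

This is a bounded integer knapsack.
Take 3×J: cost 18 ≤ 18, profit 3·7 = 21.
No other integer combination yields more.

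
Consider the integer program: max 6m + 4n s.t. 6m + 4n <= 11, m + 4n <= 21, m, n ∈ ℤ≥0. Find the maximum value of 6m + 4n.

10

(m,n)=(1,1): 6·1+4·1=10≤11, 1·1+4·1=5≤21, objective 10.
(m,n)=(0,2): 6·0+4·2=8≤11, 1·0+4·2=8≤21, objective 8.
No feasible integer point exceeds 10.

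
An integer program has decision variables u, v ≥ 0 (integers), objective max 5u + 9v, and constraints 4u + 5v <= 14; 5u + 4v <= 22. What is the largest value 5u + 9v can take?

The continuous relaxation peaks at (0, 2.8) with value 25.20; rounding to a feasible lattice point costs some objective.
(u,v)=(1,2): 4·1+5·2=14≤14, 5·1+4·2=13≤22, objective 23.
(u,v)=(2,1): 4·2+5·1=13≤14, 5·2+4·1=14≤22, objective 19.
The best lattice point is (1,2), giving 23.

23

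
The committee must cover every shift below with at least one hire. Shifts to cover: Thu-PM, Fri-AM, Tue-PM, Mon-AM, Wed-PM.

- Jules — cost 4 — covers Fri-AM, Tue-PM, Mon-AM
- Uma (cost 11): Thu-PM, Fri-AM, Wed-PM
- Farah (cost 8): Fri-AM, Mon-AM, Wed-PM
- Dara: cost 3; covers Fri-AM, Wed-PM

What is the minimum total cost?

The greedy cost-per-new-shift heuristic would pick Jules, Dara, and Uma for 18, but a cheaper cover exists.
Choose Jules and Uma: together they cover Thu-PM, Fri-AM, Tue-PM, Mon-AM, Wed-PM — every shift.
Total cost: 4 + 11 = 15.
No cover costs less than 15.

15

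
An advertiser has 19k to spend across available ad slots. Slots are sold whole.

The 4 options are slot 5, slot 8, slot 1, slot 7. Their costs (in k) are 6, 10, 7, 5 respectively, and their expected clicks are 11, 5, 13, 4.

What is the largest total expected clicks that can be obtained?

Allowing fractional choices, the relaxed optimum would be about 28.5, but ad slots are indivisible.
slot 5 + slot 1 + slot 7: cost 6 + 7 + 5 = 18 ≤ 19, expected clicks 11 + 13 + 4 = 28.
slot 5 + slot 1: cost 6 + 7 = 13 ≤ 19, expected clicks 11 + 13 = 24.
slot 8 + slot 1: cost 10 + 7 = 17 ≤ 19, expected clicks 5 + 13 = 18.
Best is slot 5, slot 1, and slot 7 with total expected clicks 28.

28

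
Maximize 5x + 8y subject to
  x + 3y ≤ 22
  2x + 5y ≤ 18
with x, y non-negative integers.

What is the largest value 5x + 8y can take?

45

(x,y)=(9,0): 1·9+3·0=9≤22, 2·9+5·0=18≤18, objective 45.
(x,y)=(8,0): 1·8+3·0=8≤22, 2·8+5·0=16≤18, objective 40.
The best lattice point is (9,0), giving 45.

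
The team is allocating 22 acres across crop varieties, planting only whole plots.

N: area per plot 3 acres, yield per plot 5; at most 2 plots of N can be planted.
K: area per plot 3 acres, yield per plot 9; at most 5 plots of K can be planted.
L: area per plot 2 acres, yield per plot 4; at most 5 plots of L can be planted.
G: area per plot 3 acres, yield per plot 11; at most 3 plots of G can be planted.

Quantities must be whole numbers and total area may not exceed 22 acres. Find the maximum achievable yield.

This is a bounded integer knapsack.
G has the best ratio (11/3); taking only G gives at most 3×11 = 33 (stopped by the supply cap of 3).
Mixing does better — 4×K and 3×G: area 21 ≤ 22, yield 4·9 + 3·11 = 69.

69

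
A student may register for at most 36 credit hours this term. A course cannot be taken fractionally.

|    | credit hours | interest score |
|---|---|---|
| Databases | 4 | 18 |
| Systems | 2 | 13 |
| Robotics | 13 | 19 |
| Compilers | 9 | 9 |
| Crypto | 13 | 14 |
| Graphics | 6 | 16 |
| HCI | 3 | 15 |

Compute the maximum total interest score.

Take Databases, Systems, Robotics, Graphics, and HCI: credit hours 4 + 2 + 13 + 6 + 3 = 28 ≤ 36, interest score 18 + 13 + 19 + 16 + 15 = 81.
No other feasible combination does better.

81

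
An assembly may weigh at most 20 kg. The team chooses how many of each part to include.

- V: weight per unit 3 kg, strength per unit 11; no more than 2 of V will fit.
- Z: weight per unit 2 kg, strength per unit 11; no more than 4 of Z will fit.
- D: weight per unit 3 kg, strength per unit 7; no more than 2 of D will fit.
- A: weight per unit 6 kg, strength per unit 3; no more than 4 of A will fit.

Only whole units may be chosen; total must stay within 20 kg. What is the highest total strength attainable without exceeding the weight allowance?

Take 2×V, 4×Z, and 2×D: weight 20 ≤ 20, strength 2·11 + 4·11 + 2·7 = 80.
Z has the best ratio (11/2) and is taken to its limit of 4; remaining capacity is filled optimally with the others.

80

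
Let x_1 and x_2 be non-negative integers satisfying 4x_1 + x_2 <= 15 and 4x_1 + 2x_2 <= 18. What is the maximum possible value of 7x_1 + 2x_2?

27

(x_1,x_2)=(3,3): 4·3+1·3=15≤15, 4·3+2·3=18≤18, objective 27.
(x_1,x_2)=(3,2): 4·3+1·2=14≤15, 4·3+2·2=16≤18, objective 25.
Maximum is 27 at (x_1,x_2)=(3,3).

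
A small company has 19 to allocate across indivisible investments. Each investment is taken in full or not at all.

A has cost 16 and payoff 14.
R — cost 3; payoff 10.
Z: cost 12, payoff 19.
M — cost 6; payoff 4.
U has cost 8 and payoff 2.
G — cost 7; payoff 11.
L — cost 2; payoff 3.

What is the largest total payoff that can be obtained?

32

This is a 0-1 knapsack instance.
R + Z + L: cost 3 + 12 + 2 = 17 ≤ 19, payoff 10 + 19 + 3 = 32.
Z + G: cost 12 + 7 = 19 ≤ 19, payoff 19 + 11 = 30.
R + Z: cost 3 + 12 = 15 ≤ 19, payoff 10 + 19 = 29.
Best is R, Z, and L with total payoff 32.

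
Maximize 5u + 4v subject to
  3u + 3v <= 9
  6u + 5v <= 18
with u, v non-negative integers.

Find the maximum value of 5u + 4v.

15

(u,v)=(3,0) is feasible, giving 15.
(u,v)=(2,1) is feasible, giving 14.
Maximum is 15 at (u,v)=(3,0).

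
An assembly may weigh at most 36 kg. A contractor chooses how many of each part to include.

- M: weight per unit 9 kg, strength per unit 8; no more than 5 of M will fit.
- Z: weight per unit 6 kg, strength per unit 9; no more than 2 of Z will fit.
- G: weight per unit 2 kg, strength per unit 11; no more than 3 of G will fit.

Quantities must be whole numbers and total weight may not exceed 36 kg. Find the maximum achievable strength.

1×M, 2×Z, and 3×G: weight 27 ≤ 36, strength 1·8 + 2·9 + 3·11 = 59.
2×M, 2×Z, and 3×G: weight 36 ≤ 36, strength 2·8 + 2·9 + 3·11 = 67.
Best is 67.

67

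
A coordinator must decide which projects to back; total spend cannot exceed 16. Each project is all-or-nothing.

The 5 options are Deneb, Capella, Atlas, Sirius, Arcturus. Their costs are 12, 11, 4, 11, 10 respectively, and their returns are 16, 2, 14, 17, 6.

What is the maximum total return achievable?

Deneb + Atlas: cost 12 + 4 = 16 ≤ 16, return 16 + 14 = 30.
Atlas + Sirius: cost 4 + 11 = 15 ≤ 16, return 14 + 17 = 31.
Atlas + Arcturus: cost 4 + 10 = 14 ≤ 16, return 14 + 6 = 20.
Best is Atlas and Sirius with total return 31.

31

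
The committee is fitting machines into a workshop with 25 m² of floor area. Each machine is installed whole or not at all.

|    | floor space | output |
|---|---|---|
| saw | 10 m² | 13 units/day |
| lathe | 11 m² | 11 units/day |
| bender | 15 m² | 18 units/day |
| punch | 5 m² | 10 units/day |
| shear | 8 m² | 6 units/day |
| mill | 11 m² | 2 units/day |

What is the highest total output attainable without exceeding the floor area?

31

Take saw and bender: floor space 10 + 15 = 25 ≤ 25, output 13 + 18 = 31.
No other feasible combination does better.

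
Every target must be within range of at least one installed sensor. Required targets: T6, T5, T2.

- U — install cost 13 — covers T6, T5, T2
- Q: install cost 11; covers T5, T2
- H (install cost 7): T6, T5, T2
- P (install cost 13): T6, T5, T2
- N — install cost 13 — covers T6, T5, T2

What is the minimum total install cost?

H alone covers T6, T5, T2 — every target.
Total install cost: 7.
No cover costs less than 7.

7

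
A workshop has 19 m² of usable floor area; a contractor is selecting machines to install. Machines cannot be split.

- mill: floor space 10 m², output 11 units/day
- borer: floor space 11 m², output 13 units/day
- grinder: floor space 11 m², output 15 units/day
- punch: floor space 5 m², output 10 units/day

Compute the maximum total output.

borer + punch: floor space 11 + 5 = 16 ≤ 19, output 13 + 10 = 23.
grinder + punch: floor space 11 + 5 = 16 ≤ 19, output 15 + 10 = 25.
mill + punch: floor space 10 + 5 = 15 ≤ 19, output 11 + 10 = 21.
Best is grinder and punch with total output 25.

25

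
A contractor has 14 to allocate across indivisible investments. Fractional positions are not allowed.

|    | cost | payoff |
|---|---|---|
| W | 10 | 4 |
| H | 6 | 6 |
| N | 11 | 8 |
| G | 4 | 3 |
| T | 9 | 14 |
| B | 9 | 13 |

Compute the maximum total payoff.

17

Take G and T: cost 4 + 9 = 13 ≤ 14, payoff 3 + 14 = 17.
No other feasible combination does better.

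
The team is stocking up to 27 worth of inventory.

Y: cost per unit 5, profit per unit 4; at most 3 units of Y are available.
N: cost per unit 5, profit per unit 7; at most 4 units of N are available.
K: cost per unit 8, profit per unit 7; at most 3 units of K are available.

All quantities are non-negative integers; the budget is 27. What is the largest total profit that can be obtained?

32

N has the best ratio (7/5); taking only N gives at most 4×7 = 28 (stopped by the supply cap of 4).
Mixing does better — 1×Y and 4×N: cost 25 ≤ 27, profit 1·4 + 4·7 = 32.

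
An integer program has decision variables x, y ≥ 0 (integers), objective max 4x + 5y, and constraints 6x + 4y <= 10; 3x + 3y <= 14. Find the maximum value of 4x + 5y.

10

(x,y)=(0,2): 6·0+4·2=8≤10, 3·0+3·2=6≤14, objective 10.
(x,y)=(1,1): 6·1+4·1=10≤10, 3·1+3·1=6≤14, objective 9.
(x,y)=(0,1): 6·0+4·1=4≤10, 3·0+3·1=3≤14, objective 5.
Maximum is 10 at (x,y)=(0,2).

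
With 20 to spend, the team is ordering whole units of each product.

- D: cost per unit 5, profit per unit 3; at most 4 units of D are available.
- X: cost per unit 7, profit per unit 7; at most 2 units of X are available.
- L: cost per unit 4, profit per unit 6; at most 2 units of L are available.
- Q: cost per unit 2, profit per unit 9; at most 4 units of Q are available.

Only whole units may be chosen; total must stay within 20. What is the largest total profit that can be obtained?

49

Q has the best ratio (9/2); taking only Q gives at most 4×9 = 36 (stopped by the supply cap of 4).
Mixing does better — 1×X, 1×L, and 4×Q: cost 19 ≤ 20, profit 1·7 + 1·6 + 4·9 = 49.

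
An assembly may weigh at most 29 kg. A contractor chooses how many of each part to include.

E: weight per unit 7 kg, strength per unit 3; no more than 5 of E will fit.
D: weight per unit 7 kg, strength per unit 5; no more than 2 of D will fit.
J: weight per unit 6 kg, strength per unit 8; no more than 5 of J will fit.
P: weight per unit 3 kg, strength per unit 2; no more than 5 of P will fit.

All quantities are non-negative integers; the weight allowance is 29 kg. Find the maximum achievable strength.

This is a bounded integer knapsack.
J has the best ratio (8/6); taking only J gives at most 4×8 = 32 (stopped by the weight limit).
Mixing does better — 4×J and 1×P: weight 27 ≤ 29, strength 4·8 + 1·2 = 34.

34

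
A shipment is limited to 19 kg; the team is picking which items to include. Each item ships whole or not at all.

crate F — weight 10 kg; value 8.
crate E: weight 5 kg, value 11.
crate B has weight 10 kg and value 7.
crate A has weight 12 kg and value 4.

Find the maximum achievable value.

19

This is a 0-1 knapsack instance.
crate E + crate B: weight 5 + 10 = 15 ≤ 19, value 11 + 7 = 18.
crate F + crate E: weight 10 + 5 = 15 ≤ 19, value 8 + 11 = 19.
crate E + crate A: weight 5 + 12 = 17 ≤ 19, value 11 + 4 = 15.
Best is crate F and crate E with total value 19.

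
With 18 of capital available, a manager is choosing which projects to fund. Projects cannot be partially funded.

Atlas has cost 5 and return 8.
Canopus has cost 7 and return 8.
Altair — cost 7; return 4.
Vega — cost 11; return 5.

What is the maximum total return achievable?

Allowing fractional choices, the relaxed optimum would be about 19.4, but projects are indivisible.
Atlas + Vega: cost 5 + 11 = 16 ≤ 18, return 8 + 5 = 13.
Atlas + Canopus: cost 5 + 7 = 12 ≤ 18, return 8 + 8 = 16.
Best is Atlas and Canopus with total return 16.

16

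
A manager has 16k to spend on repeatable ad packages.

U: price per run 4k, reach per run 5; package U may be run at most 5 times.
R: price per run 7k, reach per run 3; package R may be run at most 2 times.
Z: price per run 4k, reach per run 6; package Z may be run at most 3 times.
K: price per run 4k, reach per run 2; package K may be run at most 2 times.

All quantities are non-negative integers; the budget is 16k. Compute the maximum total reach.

23

1×U and 3×Z: price 16 ≤ 16, reach 1·5 + 3·6 = 23.
2×U and 2×Z: price 16 ≤ 16, reach 2·5 + 2·6 = 22.
Best is 23.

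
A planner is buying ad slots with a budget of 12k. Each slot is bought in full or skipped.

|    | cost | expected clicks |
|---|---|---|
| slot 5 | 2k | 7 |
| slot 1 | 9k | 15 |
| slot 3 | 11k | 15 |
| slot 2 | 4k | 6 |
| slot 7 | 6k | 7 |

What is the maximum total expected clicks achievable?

Allowing fractional choices, the relaxed optimum would be about 23.5, but ad slots are indivisible.
slot 1: cost 9 ≤ 12, expected clicks 15.
slot 5 + slot 1: cost 2 + 9 = 11 ≤ 12, expected clicks 7 + 15 = 22.
slot 5 + slot 2 + slot 7: cost 2 + 4 + 6 = 12 ≤ 12, expected clicks 7 + 6 + 7 = 20.
Best is slot 5 and slot 1 with total expected clicks 22.

22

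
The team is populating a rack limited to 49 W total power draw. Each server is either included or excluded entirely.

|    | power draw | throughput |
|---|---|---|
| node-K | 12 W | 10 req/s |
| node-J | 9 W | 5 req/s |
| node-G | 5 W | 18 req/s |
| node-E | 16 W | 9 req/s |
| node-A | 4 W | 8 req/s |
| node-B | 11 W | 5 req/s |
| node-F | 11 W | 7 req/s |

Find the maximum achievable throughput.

52

This is an integer program with binary decision variables.
Allowing fractional choices, the relaxed optimum would be about 52.6, but servers are indivisible.
node-K + node-J + node-G + node-E + node-A: power draw 12 + 9 + 5 + 16 + 4 = 46 ≤ 49, throughput 10 + 5 + 18 + 9 + 8 = 50.
node-K + node-G + node-E + node-A + node-B: power draw 12 + 5 + 16 + 4 + 11 = 48 ≤ 49, throughput 10 + 18 + 9 + 8 + 5 = 50.
node-K + node-G + node-E + node-A + node-F: power draw 12 + 5 + 16 + 4 + 11 = 48 ≤ 49, throughput 10 + 18 + 9 + 8 + 7 = 52.
Best is node-K, node-G, node-E, node-A, and node-F with total throughput 52.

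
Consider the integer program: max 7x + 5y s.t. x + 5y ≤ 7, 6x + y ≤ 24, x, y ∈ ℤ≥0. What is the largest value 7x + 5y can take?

28

The continuous relaxation peaks at (3.9, 0.621) with value 30.38; rounding to a feasible lattice point costs some objective.
(x,y)=(4,0): 1·4+5·0=4≤7, 6·4+1·0=24≤24, objective 28.
(x,y)=(3,0): 1·3+5·0=3≤7, 6·3+1·0=18≤24, objective 21.
(x,y)=(2,1): 1·2+5·1=7≤7, 6·2+1·1=13≤24, objective 19.
(x,y)=(2,0): 1·2+5·0=2≤7, 6·2+1·0=12≤24, objective 14.
Maximum is 28 at (x,y)=(4,0).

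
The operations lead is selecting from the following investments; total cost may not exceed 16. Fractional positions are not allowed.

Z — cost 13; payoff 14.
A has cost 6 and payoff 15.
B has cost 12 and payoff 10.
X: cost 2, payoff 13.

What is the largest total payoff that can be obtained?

28

This is a 0-1 knapsack instance.
Allowing fractional choices, the relaxed optimum would be about 36.6, but investments are indivisible.
A + X: cost 6 + 2 = 8 ≤ 16, payoff 15 + 13 = 28.
Z + X: cost 13 + 2 = 15 ≤ 16, payoff 14 + 13 = 27.
B + X: cost 12 + 2 = 14 ≤ 16, payoff 10 + 13 = 23.
Best is A and X with total payoff 28.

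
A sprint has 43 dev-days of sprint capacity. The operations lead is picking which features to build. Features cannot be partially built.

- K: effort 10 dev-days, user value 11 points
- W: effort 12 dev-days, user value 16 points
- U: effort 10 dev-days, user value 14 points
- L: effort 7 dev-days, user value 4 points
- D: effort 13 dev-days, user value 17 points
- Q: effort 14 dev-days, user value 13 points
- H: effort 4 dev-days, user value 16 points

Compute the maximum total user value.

63

This is an integer program with binary decision variables.
Allowing fractional choices, the relaxed optimum would be about 67.4, but features are indivisible.
W + D + Q + H: effort 12 + 13 + 14 + 4 = 43 ≤ 43, user value 16 + 17 + 13 + 16 = 62.
W + U + D + H: effort 12 + 10 + 13 + 4 = 39 ≤ 43, user value 16 + 14 + 17 + 16 = 63.
Best is W, U, D, and H with total user value 63.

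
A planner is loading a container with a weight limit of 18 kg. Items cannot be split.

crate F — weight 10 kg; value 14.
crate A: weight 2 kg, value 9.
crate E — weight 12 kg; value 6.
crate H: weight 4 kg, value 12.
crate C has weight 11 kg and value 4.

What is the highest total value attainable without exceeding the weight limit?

35

Allowing fractional choices, the relaxed optimum would be about 36.0, but items are indivisible.
crate F + crate H: weight 10 + 4 = 14 ≤ 18, value 14 + 12 = 26.
crate A + crate E + crate H: weight 2 + 12 + 4 = 18 ≤ 18, value 9 + 6 + 12 = 27.
crate F + crate A + crate H: weight 10 + 2 + 4 = 16 ≤ 18, value 14 + 9 + 12 = 35.
Best is crate F, crate A, and crate H with total value 35.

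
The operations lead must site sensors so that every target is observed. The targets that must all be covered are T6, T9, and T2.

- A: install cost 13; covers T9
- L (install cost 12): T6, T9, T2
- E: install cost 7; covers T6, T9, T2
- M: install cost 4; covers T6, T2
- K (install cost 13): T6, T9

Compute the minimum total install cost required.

7

E alone covers T6, T9, T2 — every target.
Total install cost: 7.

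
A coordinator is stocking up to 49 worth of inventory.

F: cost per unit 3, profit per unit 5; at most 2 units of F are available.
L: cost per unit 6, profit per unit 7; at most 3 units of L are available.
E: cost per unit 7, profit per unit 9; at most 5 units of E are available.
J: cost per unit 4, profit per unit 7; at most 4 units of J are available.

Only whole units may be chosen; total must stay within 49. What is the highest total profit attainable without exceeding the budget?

J has the best ratio (7/4); taking only J gives at most 4×7 = 28 (stopped by the supply cap of 4).
Mixing does better — 2×F, 1×L, 3×E, and 4×J: cost 49 ≤ 49, profit 2·5 + 1·7 + 3·9 + 4·7 = 72.

72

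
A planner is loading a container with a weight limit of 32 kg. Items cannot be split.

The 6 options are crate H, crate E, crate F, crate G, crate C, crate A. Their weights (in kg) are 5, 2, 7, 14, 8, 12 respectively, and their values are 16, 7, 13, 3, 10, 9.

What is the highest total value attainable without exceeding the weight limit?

This is an integer program with binary decision variables.
Allowing fractional choices, the relaxed optimum would be about 53.5, but items are indivisible.
crate H + crate E + crate F + crate C: weight 5 + 2 + 7 + 8 = 22 ≤ 32, value 16 + 7 + 13 + 10 = 46.
crate H + crate E + crate F + crate A: weight 5 + 2 + 7 + 12 = 26 ≤ 32, value 16 + 7 + 13 + 9 = 45.
crate H + crate F + crate C + crate A: weight 5 + 7 + 8 + 12 = 32 ≤ 32, value 16 + 13 + 10 + 9 = 48.
Best is crate H, crate F, crate C, and crate A with total value 48.

48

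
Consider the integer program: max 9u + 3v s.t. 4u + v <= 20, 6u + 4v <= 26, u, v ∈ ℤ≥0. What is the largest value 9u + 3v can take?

Relaxing integrality, the LP optimum is 39.00 at (u,v) = (4.33, 0), which is not an integer point.
(u,v)=(4,0): 4·4+1·0=16≤20, 6·4+4·0=24≤26, objective 36.
(u,v)=(3,1): 4·3+1·1=13≤20, 6·3+4·1=22≤26, objective 30.
(u,v)=(3,0): 4·3+1·0=12≤20, 6·3+4·0=18≤26, objective 27.
Maximum is 36 at (u,v)=(4,0).

36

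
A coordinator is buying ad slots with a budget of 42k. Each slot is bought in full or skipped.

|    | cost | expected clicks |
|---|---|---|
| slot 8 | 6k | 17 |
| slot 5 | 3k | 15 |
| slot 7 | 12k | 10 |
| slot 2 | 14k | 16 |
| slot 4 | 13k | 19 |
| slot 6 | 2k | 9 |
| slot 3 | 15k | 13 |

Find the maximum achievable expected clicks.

Treat it as a binary knapsack problem.
Allowing fractional choices, the relaxed optimum would be about 79.5, but ad slots are indivisible.
slot 8 + slot 5 + slot 4 + slot 6 + slot 3: cost 6 + 3 + 13 + 2 + 15 = 39 ≤ 42, expected clicks 17 + 15 + 19 + 9 + 13 = 73.
slot 8 + slot 5 + slot 2 + slot 4 + slot 6: cost 6 + 3 + 14 + 13 + 2 = 38 ≤ 42, expected clicks 17 + 15 + 16 + 19 + 9 = 76.
Best is slot 8, slot 5, slot 2, slot 4, and slot 6 with total expected clicks 76.

76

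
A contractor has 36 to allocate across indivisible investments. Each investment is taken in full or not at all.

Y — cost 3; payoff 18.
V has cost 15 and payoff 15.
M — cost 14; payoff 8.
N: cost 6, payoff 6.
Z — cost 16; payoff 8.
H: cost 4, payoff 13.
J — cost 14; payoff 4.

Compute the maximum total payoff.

Treat it as a binary knapsack problem.
Take Y, V, M, and H: cost 3 + 15 + 14 + 4 = 36 ≤ 36, payoff 18 + 15 + 8 + 13 = 54.
No other feasible combination does better.

54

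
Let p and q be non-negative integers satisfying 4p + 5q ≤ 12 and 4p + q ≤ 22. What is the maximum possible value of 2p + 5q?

10

The continuous relaxation peaks at (0, 2.4) with value 12.00; rounding to a feasible lattice point costs some objective.
(p,q)=(0,2): 4·0+5·2=10≤12, 4·0+1·2=2≤22, objective 10.
(p,q)=(1,1): 4·1+5·1=9≤12, 4·1+1·1=5≤22, objective 7.
(p,q)=(0,1): 4·0+5·1=5≤12, 4·0+1·1=1≤22, objective 5.
No feasible integer point exceeds 10.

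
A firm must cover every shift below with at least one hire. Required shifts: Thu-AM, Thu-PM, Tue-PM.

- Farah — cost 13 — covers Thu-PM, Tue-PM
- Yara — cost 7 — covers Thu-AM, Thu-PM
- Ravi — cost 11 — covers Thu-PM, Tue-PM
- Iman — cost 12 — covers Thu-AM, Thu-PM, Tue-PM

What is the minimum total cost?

Iman alone covers Thu-AM, Thu-PM, Tue-PM — every shift.
Total cost: 12.

12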